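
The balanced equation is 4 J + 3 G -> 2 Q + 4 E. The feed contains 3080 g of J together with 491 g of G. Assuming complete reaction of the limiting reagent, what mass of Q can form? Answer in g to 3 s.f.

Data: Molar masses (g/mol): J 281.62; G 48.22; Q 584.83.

n(J) = 3080 / 281.62 = 10.94 mol
n(G) = 491.0 / 48.22 = 10.18 mol
n/ν for J = 10.94/4 = 2.735
n/ν for G = 10.18/3 = 3.393
Smallest n/ν is J → limiting reagent.
n(Q) = (2/4) × 10.94 = 5.470 mol
mass = 5.470 × 584.83 = 3199 g

3200 g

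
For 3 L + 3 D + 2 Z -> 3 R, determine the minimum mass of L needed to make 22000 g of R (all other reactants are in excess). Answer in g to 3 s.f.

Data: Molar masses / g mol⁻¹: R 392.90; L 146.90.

n(R) = 22000 / 392.90 = 55.99 mol
n(L) = (3/3) × 55.99 = 55.99 mol
mass = 55.99 × 146.90 = 8225 g

8230 g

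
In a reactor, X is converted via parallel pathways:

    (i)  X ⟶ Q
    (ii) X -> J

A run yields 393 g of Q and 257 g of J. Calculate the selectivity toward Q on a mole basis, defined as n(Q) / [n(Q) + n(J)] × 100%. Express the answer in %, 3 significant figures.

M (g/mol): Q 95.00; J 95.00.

n(Q) = 393 / 95.00 = 4.137 mol
n(J) = 257 / 95.00 = 2.705 mol
selectivity = 4.137/(4.137+2.705) × 100 = 60.46 %

60.5 %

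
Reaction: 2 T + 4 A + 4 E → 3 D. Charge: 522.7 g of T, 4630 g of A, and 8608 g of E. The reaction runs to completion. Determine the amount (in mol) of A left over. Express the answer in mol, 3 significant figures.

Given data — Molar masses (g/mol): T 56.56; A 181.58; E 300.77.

n(T) = 522.7 / 56.56 = 9.242 mol
n(A) = 4630 / 181.58 = 25.50 mol
n(E) = 8608 / 300.77 = 28.62 mol
n/ν for T = 9.242/2 = 4.621
n/ν for A = 25.50/4 = 6.375
n/ν for E = 28.62/4 = 7.155
Smallest n/ν is T → limiting reagent.
A consumed = (4/2) × 9.242 = 18.48 mol
A remaining = 25.50 − 18.48 = 7.020 mol

7.02 mol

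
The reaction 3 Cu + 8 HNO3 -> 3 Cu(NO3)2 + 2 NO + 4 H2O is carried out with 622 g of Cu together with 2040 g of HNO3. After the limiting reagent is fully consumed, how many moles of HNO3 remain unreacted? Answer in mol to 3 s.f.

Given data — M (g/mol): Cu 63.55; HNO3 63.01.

6.28 mol

n(Cu) = 622.0 / 63.55 = 9.788 mol
n(HNO3) = 2040 / 63.01 = 32.38 mol
n/ν for Cu = 9.788/3 = 3.263
n/ν for HNO3 = 32.38/8 = 4.048
Smallest n/ν is Cu → limiting reagent.
HNO3 consumed = (8/3) × 9.788 = 26.10 mol
HNO3 remaining = 32.38 − 26.10 = 6.280 mol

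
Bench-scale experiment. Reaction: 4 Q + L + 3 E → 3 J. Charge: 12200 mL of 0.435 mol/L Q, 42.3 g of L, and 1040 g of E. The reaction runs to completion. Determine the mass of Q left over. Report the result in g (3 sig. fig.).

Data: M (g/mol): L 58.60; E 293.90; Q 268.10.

649 g

n(Q) = 0.435 × 12200/1000 = 5.307 mol
n(L) = 42.30 / 58.60 = 0.7218 mol
n(E) = 1040 / 293.90 = 3.539 mol
n/ν for Q = 5.307/4 = 1.327
n/ν for L = 0.7218/1 = 0.7218
n/ν for E = 3.539/3 = 1.180
Smallest n/ν is L → limiting reagent.
Q consumed = (4/1) × 0.7218 = 2.887 mol
Q remaining = 5.307 − 2.887 = 2.420 mol
mass = 2.420 × 268.10 = 648.8 g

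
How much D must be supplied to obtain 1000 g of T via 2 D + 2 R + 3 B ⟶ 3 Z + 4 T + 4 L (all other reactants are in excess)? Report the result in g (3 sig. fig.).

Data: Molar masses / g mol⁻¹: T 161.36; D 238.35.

739 g

n(T) = 1000 / 161.36 = 6.197 mol
n(D) = (2/4) × 6.197 = 3.099 mol
mass = 3.099 × 238.35 = 738.6 g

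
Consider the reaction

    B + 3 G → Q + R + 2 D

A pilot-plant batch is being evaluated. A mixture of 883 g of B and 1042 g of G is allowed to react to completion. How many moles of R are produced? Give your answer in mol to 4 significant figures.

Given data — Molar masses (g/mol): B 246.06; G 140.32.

n(B) = 883.0 / 246.06 = 3.589 mol
n(G) = 1042 / 140.32 = 7.426 mol
n/ν → B: 3.589, G: 2.475; G is limiting.
n(R) = (1/3) × 7.426 = 2.475 mol

2.475 mol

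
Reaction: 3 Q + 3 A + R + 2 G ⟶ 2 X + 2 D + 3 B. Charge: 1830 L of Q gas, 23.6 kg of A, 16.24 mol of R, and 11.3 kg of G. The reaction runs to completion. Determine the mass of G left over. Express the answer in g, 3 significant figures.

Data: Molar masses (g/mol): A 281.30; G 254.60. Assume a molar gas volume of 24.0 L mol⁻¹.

3030 g

n(Q) = 1830 / 24.0 = 76.25 mol
n(A) = 23.60×1000 / 281.30 = 83.90 mol
n(R) = 16.24 mol
n(G) = 11.30×1000 / 254.60 = 44.38 mol
n/ν → Q: 25.42, A: 27.97, R: 16.24, G: 22.19; R is limiting.
G consumed = (2/1) × 16.24 = 32.48 mol
G remaining = 44.38 − 32.48 = 11.90 mol
mass = 11.90 × 254.60 = 3030 g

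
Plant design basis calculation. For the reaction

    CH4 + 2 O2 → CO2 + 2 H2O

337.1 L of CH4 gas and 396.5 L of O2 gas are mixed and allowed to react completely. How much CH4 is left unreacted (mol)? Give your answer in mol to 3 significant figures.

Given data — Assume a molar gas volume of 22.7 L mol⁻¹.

n(CH4) = 337.1 / 22.7 = 14.85 mol
n(O2) = 396.5 / 22.7 = 17.47 mol
n/ν → CH4: 14.85, O2: 8.735; O2 is limiting.
CH4 consumed = (1/2) × 17.47 = 8.735 mol
CH4 remaining = 14.85 − 8.735 = 6.115 mol

6.12 mol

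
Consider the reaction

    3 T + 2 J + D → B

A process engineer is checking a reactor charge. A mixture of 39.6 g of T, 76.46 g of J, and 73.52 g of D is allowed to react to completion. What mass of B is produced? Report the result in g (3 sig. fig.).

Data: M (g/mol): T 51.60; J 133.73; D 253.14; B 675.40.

173 g

n(T) = 39.60 / 51.60 = 0.7674 mol
n(J) = 76.46 / 133.73 = 0.5717 mol
n(D) = 73.52 / 253.14 = 0.2904 mol
n/ν → T: 0.2558, J: 0.2859, D: 0.2904; T is limiting.
n(B) = (1/3) × 0.7674 = 0.2558 mol
mass = 0.2558 × 675.40 = 172.8 g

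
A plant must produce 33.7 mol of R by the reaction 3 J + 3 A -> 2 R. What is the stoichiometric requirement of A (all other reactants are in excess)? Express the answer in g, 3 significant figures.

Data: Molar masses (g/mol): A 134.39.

n(R) = 33.70 mol
n(A) = (3/2) × 33.70 = 50.55 mol
mass = 50.55 × 134.39 = 6793 g

6790 g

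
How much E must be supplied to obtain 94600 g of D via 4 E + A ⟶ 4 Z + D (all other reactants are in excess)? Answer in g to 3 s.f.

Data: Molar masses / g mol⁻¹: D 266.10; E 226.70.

322000 g

n(D) = 94600 / 266.10 = 355.5 mol
n(E) = (4/1) × 355.5 = 1422 mol
mass = 1422 × 226.70 = 322400 g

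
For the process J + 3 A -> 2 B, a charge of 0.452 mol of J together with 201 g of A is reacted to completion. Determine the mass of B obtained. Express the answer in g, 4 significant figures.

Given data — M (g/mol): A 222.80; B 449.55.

270.4 g

n(J) = 0.4520 mol
n(A) = 201.0 / 222.80 = 0.9022 mol
n/ν → J: 0.4520, A: 0.3007; A is limiting.
n(B) = (2/3) × 0.9022 = 0.6015 mol
mass = 0.6015 × 449.55 = 270.4 g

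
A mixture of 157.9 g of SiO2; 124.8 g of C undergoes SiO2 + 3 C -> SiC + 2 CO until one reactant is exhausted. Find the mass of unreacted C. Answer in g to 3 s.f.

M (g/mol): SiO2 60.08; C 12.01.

30.1 g

n(SiO2) = 157.9 / 60.08 = 2.628 mol
n(C) = 124.8 / 12.01 = 10.39 mol
n/ν for SiO2 = 2.628/1 = 2.628
n/ν for C = 10.39/3 = 3.463
Smallest n/ν is SiO2 → limiting reagent.
C consumed = (3/1) × 2.628 = 7.884 mol
C remaining = 10.39 − 7.884 = 2.506 mol
mass = 2.506 × 12.01 = 30.10 g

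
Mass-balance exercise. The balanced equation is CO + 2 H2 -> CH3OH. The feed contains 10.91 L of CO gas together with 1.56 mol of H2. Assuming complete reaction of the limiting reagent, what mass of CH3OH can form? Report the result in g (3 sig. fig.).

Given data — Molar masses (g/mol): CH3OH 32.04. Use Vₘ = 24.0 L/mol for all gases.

14.6 g

n(CO) = 10.91 / 24.0 = 0.4546 mol
n(H2) = 1.560 mol
n/ν for CO = 0.4546/1 = 0.4546
n/ν for H2 = 1.560/2 = 0.7800
Smallest n/ν is CO → limiting reagent.
n(CH3OH) = (1/1) × 0.4546 = 0.4546 mol
mass = 0.4546 × 32.04 = 14.57 g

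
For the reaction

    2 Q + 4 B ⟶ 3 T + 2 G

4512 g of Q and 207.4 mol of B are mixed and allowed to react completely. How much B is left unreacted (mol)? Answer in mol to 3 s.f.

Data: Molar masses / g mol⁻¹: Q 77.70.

91.3 mol

n(Q) = 4512 / 77.70 = 58.07 mol
n(B) = 207.4 mol
n/ν for Q = 58.07/2 = 29.04
n/ν for B = 207.4/4 = 51.85
Smallest n/ν is Q → limiting reagent.
B consumed = (4/2) × 58.07 = 116.1 mol
B remaining = 207.4 − 116.1 = 91.30 mol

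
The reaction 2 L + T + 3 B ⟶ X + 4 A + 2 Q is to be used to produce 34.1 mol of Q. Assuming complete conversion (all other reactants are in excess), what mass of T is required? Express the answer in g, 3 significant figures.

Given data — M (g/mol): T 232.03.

3960 g

n(Q) = 34.10 mol
n(T) = (1/2) × 34.10 = 17.05 mol
mass = 17.05 × 232.03 = 3956 g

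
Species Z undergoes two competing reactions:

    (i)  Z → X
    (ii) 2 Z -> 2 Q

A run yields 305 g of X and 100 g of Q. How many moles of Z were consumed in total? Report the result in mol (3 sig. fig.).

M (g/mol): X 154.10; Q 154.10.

2.63 mol

n(X) = 305 / 154.10 = 1.979 mol
n(Q) = 100 / 154.10 = 0.6489 mol
n(Z) via (i) = (1/1)×1.979 = 1.979 mol
n(Z) via (ii) = (2/2)×0.6489 = 0.6489 mol
total n(Z) = 1.979 + 0.6489 = 2.628 mol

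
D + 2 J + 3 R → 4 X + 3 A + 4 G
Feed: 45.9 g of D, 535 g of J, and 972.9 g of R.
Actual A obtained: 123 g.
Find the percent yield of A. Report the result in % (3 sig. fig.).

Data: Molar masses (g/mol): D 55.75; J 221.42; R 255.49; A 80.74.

n(D) = 45.90 / 55.75 = 0.8233 mol
n(J) = 535.0 / 221.42 = 2.416 mol
n(R) = 972.9 / 255.49 = 3.808 mol
n/ν for D = 0.8233/1 = 0.8233
n/ν for J = 2.416/2 = 1.208
n/ν for R = 3.808/3 = 1.269
Smallest n/ν is D → limiting reagent.
theoretical n(A) = (3/1) × 0.8233 = 2.470 mol → 199.4 g
% yield = 123 / 199.4 × 100 = 61.69 %

61.7 %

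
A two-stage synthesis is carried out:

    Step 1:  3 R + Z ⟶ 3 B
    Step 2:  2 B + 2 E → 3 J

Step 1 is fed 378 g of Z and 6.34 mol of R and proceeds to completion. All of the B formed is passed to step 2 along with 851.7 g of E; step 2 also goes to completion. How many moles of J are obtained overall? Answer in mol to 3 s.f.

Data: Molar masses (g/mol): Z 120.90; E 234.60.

Step 1:
n(Z) = 378.0 / 120.90 = 3.127 mol
n(R) = 6.340 mol
n/ν for Z = 3.127/1 = 3.127
n/ν for R = 6.340/3 = 2.113
Smallest n/ν is R → limiting reagent.
n(B) produced = (3/3) × 6.340 = 6.340 mol
Step 2:
n(B) available = 6.340 mol
n(E) = 851.7 / 234.60 = 3.630 mol
n/ν for B = 6.340/2 = 3.170
n/ν for E = 3.630/2 = 1.815
Smallest n/ν is E → limiting reagent.
n(J) = (3/2) × 3.630 = 5.445 mol

5.45 mol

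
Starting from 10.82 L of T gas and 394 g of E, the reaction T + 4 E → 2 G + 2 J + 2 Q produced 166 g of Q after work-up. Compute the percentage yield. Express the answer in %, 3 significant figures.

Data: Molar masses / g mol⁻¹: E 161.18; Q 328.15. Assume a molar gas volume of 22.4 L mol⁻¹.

52.4 %

n(T) = 10.82 / 22.4 = 0.4830 mol
n(E) = 394.0 / 161.18 = 2.444 mol
n/ν for T = 0.4830/1 = 0.4830
n/ν for E = 2.444/4 = 0.6110
Smallest n/ν is T → limiting reagent.
theoretical n(Q) = (2/1) × 0.4830 = 0.9660 mol → 317.0 g
% yield = 166 / 317.0 × 100 = 52.37 %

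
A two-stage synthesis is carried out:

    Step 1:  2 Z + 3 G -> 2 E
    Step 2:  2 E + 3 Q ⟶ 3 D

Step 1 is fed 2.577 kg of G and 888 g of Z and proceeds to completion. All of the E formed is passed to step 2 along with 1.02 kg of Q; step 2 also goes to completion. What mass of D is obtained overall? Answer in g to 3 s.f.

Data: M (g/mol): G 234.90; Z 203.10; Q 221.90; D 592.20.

Step 1:
n(G) = 2.577×1000 / 234.90 = 10.97 mol
n(Z) = 888.0 / 203.10 = 4.372 mol
n/ν for G = 10.97/3 = 3.657
n/ν for Z = 4.372/2 = 2.186
Smallest n/ν is Z → limiting reagent.
n(E) produced = (2/2) × 4.372 = 4.372 mol
Step 2:
n(E) available = 4.372 mol
n(Q) = 1.020×1000 / 221.90 = 4.597 mol
n/ν for E = 4.372/2 = 2.186
n/ν for Q = 4.597/3 = 1.532
Smallest n/ν is Q → limiting reagent.
n(D) = (3/3) × 4.597 = 4.597 mol
mass = 4.597 × 592.20 = 2722 g

2720 g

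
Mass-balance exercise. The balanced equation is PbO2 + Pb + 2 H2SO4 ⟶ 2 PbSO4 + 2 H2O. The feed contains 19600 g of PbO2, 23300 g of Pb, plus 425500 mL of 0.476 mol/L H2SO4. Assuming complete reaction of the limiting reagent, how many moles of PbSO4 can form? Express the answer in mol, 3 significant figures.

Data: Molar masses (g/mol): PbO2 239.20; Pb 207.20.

164 mol

n(PbO2) = 19600 / 239.20 = 81.94 mol
n(Pb) = 23300 / 207.20 = 112.5 mol
n(H2SO4) = 0.476 × 425500/1000 = 202.5 mol
n/ν → PbO2: 81.94, Pb: 112.5, H2SO4: 101.3; PbO2 is limiting.
n(PbSO4) = (2/1) × 81.94 = 163.9 mol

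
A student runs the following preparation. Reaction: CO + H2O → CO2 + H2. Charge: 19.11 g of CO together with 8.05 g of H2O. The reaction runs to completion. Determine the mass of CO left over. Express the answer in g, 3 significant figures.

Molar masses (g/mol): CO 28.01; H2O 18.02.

6.60 g

n(CO) = 19.11 / 28.01 = 0.6823 mol
n(H2O) = 8.050 / 18.02 = 0.4467 mol
n/ν → CO: 0.6823, H2O: 0.4467; H2O is limiting.
CO consumed = (1/1) × 0.4467 = 0.4467 mol
CO remaining = 0.6823 − 0.4467 = 0.2356 mol
mass = 0.2356 × 28.01 = 6.599 g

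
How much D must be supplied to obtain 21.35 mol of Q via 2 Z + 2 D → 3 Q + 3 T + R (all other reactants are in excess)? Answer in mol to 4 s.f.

n(Q) = 21.35 mol
n(D) = (2/3) × 21.35 = 14.23 mol

14.23 mol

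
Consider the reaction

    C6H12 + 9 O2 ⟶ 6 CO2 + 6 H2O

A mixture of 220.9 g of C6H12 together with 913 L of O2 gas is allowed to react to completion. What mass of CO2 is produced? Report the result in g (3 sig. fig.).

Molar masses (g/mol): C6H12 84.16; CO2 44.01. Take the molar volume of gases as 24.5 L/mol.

n(C6H12) = 220.9 / 84.16 = 2.625 mol
n(O2) = 913.0 / 24.5 = 37.27 mol
n/ν for C6H12 = 2.625/1 = 2.625
n/ν for O2 = 37.27/9 = 4.141
Smallest n/ν is C6H12 → limiting reagent.
n(CO2) = (6/1) × 2.625 = 15.75 mol
mass = 15.75 × 44.01 = 693.2 g

693 g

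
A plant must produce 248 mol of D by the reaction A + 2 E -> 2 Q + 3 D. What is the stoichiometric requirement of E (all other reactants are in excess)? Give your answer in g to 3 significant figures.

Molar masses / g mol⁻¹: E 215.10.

n(D) = 248.0 mol
n(E) = (2/3) × 248.0 = 165.3 mol
mass = 165.3 × 215.10 = 35560 g

35600 g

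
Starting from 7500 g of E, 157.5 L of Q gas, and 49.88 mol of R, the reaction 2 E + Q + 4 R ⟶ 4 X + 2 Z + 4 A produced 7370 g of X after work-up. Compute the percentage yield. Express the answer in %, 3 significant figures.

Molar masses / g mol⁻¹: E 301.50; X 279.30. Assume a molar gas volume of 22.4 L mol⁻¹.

93.8 %

n(E) = 7500 / 301.50 = 24.88 mol
n(Q) = 157.5 / 22.4 = 7.031 mol
n(R) = 49.88 mol
n/ν for E = 24.88/2 = 12.44
n/ν for Q = 7.031/1 = 7.031
n/ν for R = 49.88/4 = 12.47
Smallest n/ν is Q → limiting reagent.
theoretical n(X) = (4/1) × 7.031 = 28.12 mol → 7854 g
% yield = 7370 / 7854 × 100 = 93.84 %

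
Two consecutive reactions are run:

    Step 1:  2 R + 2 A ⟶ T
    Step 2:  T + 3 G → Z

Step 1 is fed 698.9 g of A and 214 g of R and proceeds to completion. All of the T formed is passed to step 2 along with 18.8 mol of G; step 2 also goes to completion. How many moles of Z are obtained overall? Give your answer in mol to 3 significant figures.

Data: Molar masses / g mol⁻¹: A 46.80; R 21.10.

Step 1:
n(A) = 698.9 / 46.80 = 14.93 mol
n(R) = 214.0 / 21.10 = 10.14 mol
n/ν for A = 14.93/2 = 7.465
n/ν for R = 10.14/2 = 5.070
Smallest n/ν is R → limiting reagent.
n(T) produced = (1/2) × 10.14 = 5.070 mol
Step 2:
n(T) available = 5.070 mol
n(G) = 18.80 mol
n/ν for T = 5.070/1 = 5.070
n/ν for G = 18.80/3 = 6.267
Smallest n/ν is T → limiting reagent.
n(Z) = (1/1) × 5.070 = 5.070 mol

5.07 mol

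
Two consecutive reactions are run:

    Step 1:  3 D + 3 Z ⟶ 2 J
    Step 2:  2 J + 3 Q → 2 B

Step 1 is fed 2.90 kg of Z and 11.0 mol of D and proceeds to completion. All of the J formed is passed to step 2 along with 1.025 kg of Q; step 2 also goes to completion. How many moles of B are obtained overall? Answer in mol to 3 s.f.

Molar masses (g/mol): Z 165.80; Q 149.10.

Step 1:
n(Z) = 2.900×1000 / 165.80 = 17.49 mol
n(D) = 11.00 mol
n/ν for Z = 17.49/3 = 5.830
n/ν for D = 11.00/3 = 3.667
Smallest n/ν is D → limiting reagent.
n(J) produced = (2/3) × 11.00 = 7.333 mol
Step 2:
n(J) available = 7.333 mol
n(Q) = 1.025×1000 / 149.10 = 6.875 mol
n/ν for J = 7.333/2 = 3.667
n/ν for Q = 6.875/3 = 2.292
Smallest n/ν is Q → limiting reagent.
n(B) = (2/3) × 6.875 = 4.583 mol

4.58 mol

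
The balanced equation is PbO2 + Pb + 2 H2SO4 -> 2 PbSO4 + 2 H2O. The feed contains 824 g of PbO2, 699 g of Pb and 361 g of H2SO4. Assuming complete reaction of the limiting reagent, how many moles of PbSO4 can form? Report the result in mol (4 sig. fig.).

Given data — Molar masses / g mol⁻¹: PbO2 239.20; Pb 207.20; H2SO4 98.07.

3.681 mol

n(PbO2) = 824.0 / 239.20 = 3.445 mol
n(Pb) = 699.0 / 207.20 = 3.374 mol
n(H2SO4) = 361.0 / 98.07 = 3.681 mol
n/ν → PbO2: 3.445, Pb: 3.374, H2SO4: 1.841; H2SO4 is limiting.
n(PbSO4) = (2/2) × 3.681 = 3.681 mol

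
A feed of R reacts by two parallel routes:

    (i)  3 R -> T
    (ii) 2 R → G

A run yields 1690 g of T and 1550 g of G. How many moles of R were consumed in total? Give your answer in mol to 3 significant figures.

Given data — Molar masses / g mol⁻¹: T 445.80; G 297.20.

21.8 mol

n(T) = 1690 / 445.80 = 3.791 mol
n(G) = 1550 / 297.20 = 5.215 mol
n(R) via (i) = (3/1)×3.791 = 11.37 mol
n(R) via (ii) = (2/1)×5.215 = 10.43 mol
total n(R) = 11.37 + 10.43 = 21.80 mol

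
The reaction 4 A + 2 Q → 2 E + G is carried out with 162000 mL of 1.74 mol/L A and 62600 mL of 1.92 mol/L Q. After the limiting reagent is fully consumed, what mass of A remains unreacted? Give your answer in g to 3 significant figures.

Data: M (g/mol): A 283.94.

n(A) = 1.74 × 162000/1000 = 281.9 mol
n(Q) = 1.92 × 62600/1000 = 120.2 mol
n/ν for A = 281.9/4 = 70.48
n/ν for Q = 120.2/2 = 60.10
Smallest n/ν is Q → limiting reagent.
A consumed = (4/2) × 120.2 = 240.4 mol
A remaining = 281.9 − 240.4 = 41.50 mol
mass = 41.50 × 283.94 = 11780 g

11800 g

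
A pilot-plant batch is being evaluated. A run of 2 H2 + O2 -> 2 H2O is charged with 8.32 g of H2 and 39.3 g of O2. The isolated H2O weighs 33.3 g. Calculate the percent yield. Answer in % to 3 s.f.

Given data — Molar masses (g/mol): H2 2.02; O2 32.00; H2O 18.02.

75.2 %

n(H2) = 8.320 / 2.02 = 4.119 mol
n(O2) = 39.30 / 32.00 = 1.228 mol
n/ν for H2 = 4.119/2 = 2.060
n/ν for O2 = 1.228/1 = 1.228
Smallest n/ν is O2 → limiting reagent.
theoretical n(H2O) = (2/1) × 1.228 = 2.456 mol → 44.26 g
% yield = 33.3 / 44.26 × 100 = 75.24 %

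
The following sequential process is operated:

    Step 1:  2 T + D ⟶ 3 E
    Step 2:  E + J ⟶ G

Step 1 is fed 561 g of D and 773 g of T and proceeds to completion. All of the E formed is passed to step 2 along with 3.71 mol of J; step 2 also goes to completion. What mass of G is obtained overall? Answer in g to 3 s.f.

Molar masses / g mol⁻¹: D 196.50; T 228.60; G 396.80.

Step 1:
n(D) = 561.0 / 196.50 = 2.855 mol
n(T) = 773.0 / 228.60 = 3.381 mol
n/ν for D = 2.855/1 = 2.855
n/ν for T = 3.381/2 = 1.691
Smallest n/ν is T → limiting reagent.
n(E) produced = (3/2) × 3.381 = 5.072 mol
Step 2:
n(E) available = 5.072 mol
n(J) = 3.710 mol
n/ν for E = 5.072/1 = 5.072
n/ν for J = 3.710/1 = 3.710
Smallest n/ν is J → limiting reagent.
n(G) = (1/1) × 3.710 = 3.710 mol
mass = 3.710 × 396.80 = 1472 g

1470 g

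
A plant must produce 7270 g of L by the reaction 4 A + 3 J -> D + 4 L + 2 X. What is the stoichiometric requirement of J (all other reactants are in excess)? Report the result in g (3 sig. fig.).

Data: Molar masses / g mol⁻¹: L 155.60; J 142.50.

4990 g

n(L) = 7270 / 155.60 = 46.72 mol
n(J) = (3/4) × 46.72 = 35.04 mol
mass = 35.04 × 142.50 = 4993 g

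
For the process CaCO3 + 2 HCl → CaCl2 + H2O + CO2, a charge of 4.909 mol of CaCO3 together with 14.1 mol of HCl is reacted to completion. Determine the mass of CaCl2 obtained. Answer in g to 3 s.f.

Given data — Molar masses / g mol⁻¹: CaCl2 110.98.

545 g

n(CaCO3) = 4.909 mol
n(HCl) = 14.10 mol
n/ν for CaCO3 = 4.909/1 = 4.909
n/ν for HCl = 14.10/2 = 7.050
Smallest n/ν is CaCO3 → limiting reagent.
n(CaCl2) = (1/1) × 4.909 = 4.909 mol
mass = 4.909 × 110.98 = 544.8 g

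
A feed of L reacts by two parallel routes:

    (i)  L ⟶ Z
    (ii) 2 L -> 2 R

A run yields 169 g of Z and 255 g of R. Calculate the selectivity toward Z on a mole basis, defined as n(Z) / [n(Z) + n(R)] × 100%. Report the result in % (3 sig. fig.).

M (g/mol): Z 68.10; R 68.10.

39.9 %

n(Z) = 169 / 68.10 = 2.482 mol
n(R) = 255 / 68.10 = 3.744 mol
selectivity = 2.482/(2.482+3.744) × 100 = 39.87 %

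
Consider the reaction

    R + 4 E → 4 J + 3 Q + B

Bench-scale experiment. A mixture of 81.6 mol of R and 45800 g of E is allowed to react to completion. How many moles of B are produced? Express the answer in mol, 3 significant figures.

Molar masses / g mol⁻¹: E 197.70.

57.9 mol

n(R) = 81.60 mol
n(E) = 45800 / 197.70 = 231.7 mol
n/ν for R = 81.60/1 = 81.60
n/ν for E = 231.7/4 = 57.93
Smallest n/ν is E → limiting reagent.
n(B) = (1/4) × 231.7 = 57.93 mol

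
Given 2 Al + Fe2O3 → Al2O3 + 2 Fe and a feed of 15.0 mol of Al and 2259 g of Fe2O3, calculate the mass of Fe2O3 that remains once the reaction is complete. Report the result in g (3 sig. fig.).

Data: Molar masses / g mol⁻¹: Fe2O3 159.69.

n(Al) = 15.00 mol
n(Fe2O3) = 2259 / 159.69 = 14.15 mol
n/ν → Al: 7.500, Fe2O3: 14.15; Al is limiting.
Fe2O3 consumed = (1/2) × 15.00 = 7.500 mol
Fe2O3 remaining = 14.15 − 7.500 = 6.650 mol
mass = 6.650 × 159.69 = 1062 g

1060 g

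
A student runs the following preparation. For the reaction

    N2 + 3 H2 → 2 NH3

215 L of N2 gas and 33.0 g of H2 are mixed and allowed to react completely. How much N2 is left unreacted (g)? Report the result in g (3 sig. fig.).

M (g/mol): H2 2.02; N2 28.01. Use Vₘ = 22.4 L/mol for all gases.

116 g

n(N2) = 215.0 / 22.4 = 9.598 mol
n(H2) = 33.00 / 2.02 = 16.34 mol
n/ν → N2: 9.598, H2: 5.447; H2 is limiting.
N2 consumed = (1/3) × 16.34 = 5.447 mol
N2 remaining = 9.598 − 5.447 = 4.151 mol
mass = 4.151 × 28.01 = 116.3 g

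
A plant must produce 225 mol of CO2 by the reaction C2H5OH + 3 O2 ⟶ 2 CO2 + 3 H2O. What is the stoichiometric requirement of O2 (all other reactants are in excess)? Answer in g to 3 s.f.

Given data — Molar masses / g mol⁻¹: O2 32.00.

10800 g

n(CO2) = 225.0 mol
n(O2) = (3/2) × 225.0 = 337.5 mol
mass = 337.5 × 32.00 = 10800 g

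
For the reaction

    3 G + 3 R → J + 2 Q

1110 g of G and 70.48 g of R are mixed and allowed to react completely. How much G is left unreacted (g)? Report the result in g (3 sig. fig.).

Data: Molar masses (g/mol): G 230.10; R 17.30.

173 g

n(G) = 1110 / 230.10 = 4.824 mol
n(R) = 70.48 / 17.30 = 4.074 mol
n/ν → G: 1.608, R: 1.358; R is limiting.
G consumed = (3/3) × 4.074 = 4.074 mol
G remaining = 4.824 − 4.074 = 0.7500 mol
mass = 0.7500 × 230.10 = 172.6 g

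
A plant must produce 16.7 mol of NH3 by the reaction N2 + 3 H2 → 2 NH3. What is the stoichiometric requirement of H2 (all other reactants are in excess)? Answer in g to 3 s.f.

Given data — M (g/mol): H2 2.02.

n(NH3) = 16.70 mol
n(H2) = (3/2) × 16.70 = 25.05 mol
mass = 25.05 × 2.02 = 50.60 g

50.6 g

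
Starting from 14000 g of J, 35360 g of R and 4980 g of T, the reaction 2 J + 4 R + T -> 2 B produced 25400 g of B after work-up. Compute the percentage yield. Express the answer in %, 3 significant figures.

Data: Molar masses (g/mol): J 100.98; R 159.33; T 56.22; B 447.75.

51.1 %

n(J) = 14000 / 100.98 = 138.6 mol
n(R) = 35360 / 159.33 = 221.9 mol
n(T) = 4980 / 56.22 = 88.58 mol
n/ν for J = 138.6/2 = 69.30
n/ν for R = 221.9/4 = 55.48
n/ν for T = 88.58/1 = 88.58
Smallest n/ν is R → limiting reagent.
theoretical n(B) = (2/4) × 221.9 = 111.0 mol → 49700 g
% yield = 25400 / 49700 × 100 = 51.11 %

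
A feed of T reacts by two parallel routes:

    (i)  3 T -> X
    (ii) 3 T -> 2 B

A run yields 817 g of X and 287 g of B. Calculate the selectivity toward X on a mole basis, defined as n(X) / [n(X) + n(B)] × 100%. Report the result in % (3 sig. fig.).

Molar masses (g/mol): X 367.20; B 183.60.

n(X) = 817 / 367.20 = 2.225 mol
n(B) = 287 / 183.60 = 1.563 mol
selectivity = 2.225/(2.225+1.563) × 100 = 58.74 %

58.7 %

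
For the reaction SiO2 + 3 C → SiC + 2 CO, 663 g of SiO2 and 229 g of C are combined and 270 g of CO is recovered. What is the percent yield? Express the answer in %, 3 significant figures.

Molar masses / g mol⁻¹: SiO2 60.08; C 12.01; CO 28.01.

n(SiO2) = 663.0 / 60.08 = 11.04 mol
n(C) = 229.0 / 12.01 = 19.07 mol
n/ν → SiO2: 11.04, C: 6.357; C is limiting.
theoretical n(CO) = (2/3) × 19.07 = 12.71 mol → 356.0 g
% yield = 270 / 356.0 × 100 = 75.84 %

75.8 %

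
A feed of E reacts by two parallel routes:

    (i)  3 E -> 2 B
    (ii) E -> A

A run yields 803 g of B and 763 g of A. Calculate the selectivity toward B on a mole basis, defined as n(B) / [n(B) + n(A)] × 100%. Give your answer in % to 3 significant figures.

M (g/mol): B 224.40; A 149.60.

41.2 %

n(B) = 803 / 224.40 = 3.578 mol
n(A) = 763 / 149.60 = 5.100 mol
selectivity = 3.578/(3.578+5.100) × 100 = 41.23 %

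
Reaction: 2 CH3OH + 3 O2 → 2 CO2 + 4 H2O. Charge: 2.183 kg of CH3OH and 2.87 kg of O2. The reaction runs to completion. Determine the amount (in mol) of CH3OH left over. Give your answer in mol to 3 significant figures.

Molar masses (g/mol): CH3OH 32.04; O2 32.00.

n(CH3OH) = 2.183×1000 / 32.04 = 68.13 mol
n(O2) = 2.870×1000 / 32.00 = 89.69 mol
n/ν → CH3OH: 34.07, O2: 29.90; O2 is limiting.
CH3OH consumed = (2/3) × 89.69 = 59.79 mol
CH3OH remaining = 68.13 − 59.79 = 8.340 mol

8.34 mol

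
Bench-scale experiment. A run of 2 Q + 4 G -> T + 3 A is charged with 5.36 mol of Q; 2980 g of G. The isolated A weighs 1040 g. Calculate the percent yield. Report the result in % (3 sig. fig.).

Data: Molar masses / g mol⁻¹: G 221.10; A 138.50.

93.4 %

n(Q) = 5.360 mol
n(G) = 2980 / 221.10 = 13.48 mol
n/ν for Q = 5.360/2 = 2.680
n/ν for G = 13.48/4 = 3.370
Smallest n/ν is Q → limiting reagent.
theoretical n(A) = (3/2) × 5.360 = 8.040 mol → 1114 g
% yield = 1040 / 1114 × 100 = 93.36 %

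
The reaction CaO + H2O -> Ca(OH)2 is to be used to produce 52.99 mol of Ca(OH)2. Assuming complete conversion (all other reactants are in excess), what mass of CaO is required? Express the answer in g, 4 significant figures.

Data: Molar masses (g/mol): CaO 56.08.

2972 g

n(Ca(OH)2) = 52.99 mol
n(CaO) = (1/1) × 52.99 = 52.99 mol
mass = 52.99 × 56.08 = 2972 g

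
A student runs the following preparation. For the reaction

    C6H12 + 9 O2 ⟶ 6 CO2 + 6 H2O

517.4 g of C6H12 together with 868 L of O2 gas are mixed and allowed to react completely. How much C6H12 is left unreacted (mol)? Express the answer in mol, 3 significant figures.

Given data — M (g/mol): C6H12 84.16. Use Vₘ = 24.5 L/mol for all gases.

2.21 mol

n(C6H12) = 517.4 / 84.16 = 6.148 mol
n(O2) = 868.0 / 24.5 = 35.43 mol
n/ν for C6H12 = 6.148/1 = 6.148
n/ν for O2 = 35.43/9 = 3.937
Smallest n/ν is O2 → limiting reagent.
C6H12 consumed = (1/9) × 35.43 = 3.937 mol
C6H12 remaining = 6.148 − 3.937 = 2.211 mol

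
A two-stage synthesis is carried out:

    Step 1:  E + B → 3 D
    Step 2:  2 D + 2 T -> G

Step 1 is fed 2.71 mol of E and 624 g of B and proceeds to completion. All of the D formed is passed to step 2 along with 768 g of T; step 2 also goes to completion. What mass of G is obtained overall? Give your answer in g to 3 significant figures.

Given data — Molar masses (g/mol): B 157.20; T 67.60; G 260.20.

1060 g

Step 1:
n(E) = 2.710 mol
n(B) = 624.0 / 157.20 = 3.969 mol
n/ν → E: 2.710, B: 3.969; E is limiting.
n(D) produced = (3/1) × 2.710 = 8.130 mol
Step 2:
n(D) available = 8.130 mol
n(T) = 768.0 / 67.60 = 11.36 mol
n/ν → D: 4.065, T: 5.680; D is limiting.
n(G) = (1/2) × 8.130 = 4.065 mol
mass = 4.065 × 260.20 = 1058 g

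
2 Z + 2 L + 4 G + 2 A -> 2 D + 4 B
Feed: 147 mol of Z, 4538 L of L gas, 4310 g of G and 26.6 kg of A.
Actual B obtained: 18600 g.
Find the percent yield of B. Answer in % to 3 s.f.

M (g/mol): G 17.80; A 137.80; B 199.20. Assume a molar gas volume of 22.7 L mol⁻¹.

n(Z) = 147.0 mol
n(L) = 4538 / 22.7 = 199.9 mol
n(G) = 4310 / 17.80 = 242.1 mol
n(A) = 26.60×1000 / 137.80 = 193.0 mol
n/ν for Z = 147.0/2 = 73.50
n/ν for L = 199.9/2 = 99.95
n/ν for G = 242.1/4 = 60.53
n/ν for A = 193.0/2 = 96.50
Smallest n/ν is G → limiting reagent.
theoretical n(B) = (4/4) × 242.1 = 242.1 mol → 48230 g
% yield = 18600 / 48230 × 100 = 38.57 %

38.6 %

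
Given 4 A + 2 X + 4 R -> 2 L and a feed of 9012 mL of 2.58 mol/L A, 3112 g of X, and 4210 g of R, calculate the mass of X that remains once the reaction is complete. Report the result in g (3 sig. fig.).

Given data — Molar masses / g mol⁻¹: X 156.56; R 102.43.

1290 g

n(A) = 2.58 × 9012/1000 = 23.25 mol
n(X) = 3112 / 156.56 = 19.88 mol
n(R) = 4210 / 102.43 = 41.10 mol
n/ν for A = 23.25/4 = 5.813
n/ν for X = 19.88/2 = 9.940
n/ν for R = 41.10/4 = 10.28
Smallest n/ν is A → limiting reagent.
X consumed = (2/4) × 23.25 = 11.63 mol
X remaining = 19.88 − 11.63 = 8.250 mol
mass = 8.250 × 156.56 = 1292 g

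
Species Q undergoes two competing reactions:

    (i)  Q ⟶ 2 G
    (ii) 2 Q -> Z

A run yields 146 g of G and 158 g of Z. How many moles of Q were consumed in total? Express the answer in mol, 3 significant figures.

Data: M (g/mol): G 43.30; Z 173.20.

n(G) = 146 / 43.30 = 3.372 mol
n(Z) = 158 / 173.20 = 0.9122 mol
n(Q) via (i) = (1/2)×3.372 = 1.686 mol
n(Q) via (ii) = (2/1)×0.9122 = 1.824 mol
total n(Q) = 1.686 + 1.824 = 3.510 mol

3.51 mol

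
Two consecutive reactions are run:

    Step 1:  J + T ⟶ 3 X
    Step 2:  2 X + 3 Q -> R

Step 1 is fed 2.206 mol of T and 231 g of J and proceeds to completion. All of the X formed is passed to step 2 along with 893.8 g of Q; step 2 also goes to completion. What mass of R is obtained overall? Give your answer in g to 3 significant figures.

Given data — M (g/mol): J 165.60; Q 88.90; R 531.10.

Step 1:
n(T) = 2.206 mol
n(J) = 231.0 / 165.60 = 1.395 mol
n/ν for T = 2.206/1 = 2.206
n/ν for J = 1.395/1 = 1.395
Smallest n/ν is J → limiting reagent.
n(X) produced = (3/1) × 1.395 = 4.185 mol
Step 2:
n(X) available = 4.185 mol
n(Q) = 893.8 / 88.90 = 10.05 mol
n/ν for X = 4.185/2 = 2.093
n/ν for Q = 10.05/3 = 3.350
Smallest n/ν is X → limiting reagent.
n(R) = (1/2) × 4.185 = 2.093 mol
mass = 2.093 × 531.10 = 1112 g

1110 g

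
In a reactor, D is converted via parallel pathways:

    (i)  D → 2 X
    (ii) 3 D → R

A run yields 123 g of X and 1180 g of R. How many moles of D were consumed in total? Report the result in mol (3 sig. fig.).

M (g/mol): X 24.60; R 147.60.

n(X) = 123 / 24.60 = 5.000 mol
n(R) = 1180 / 147.60 = 7.995 mol
n(D) via (i) = (1/2)×5.000 = 2.500 mol
n(D) via (ii) = (3/1)×7.995 = 23.99 mol
total n(D) = 2.500 + 23.99 = 26.49 mol

26.5 mol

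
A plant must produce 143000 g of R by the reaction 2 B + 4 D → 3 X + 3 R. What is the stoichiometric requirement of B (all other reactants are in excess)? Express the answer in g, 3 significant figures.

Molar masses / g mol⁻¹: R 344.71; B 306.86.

n(R) = 143000 / 344.71 = 414.8 mol
n(B) = (2/3) × 414.8 = 276.5 mol
mass = 276.5 × 306.86 = 84850 g

84900 g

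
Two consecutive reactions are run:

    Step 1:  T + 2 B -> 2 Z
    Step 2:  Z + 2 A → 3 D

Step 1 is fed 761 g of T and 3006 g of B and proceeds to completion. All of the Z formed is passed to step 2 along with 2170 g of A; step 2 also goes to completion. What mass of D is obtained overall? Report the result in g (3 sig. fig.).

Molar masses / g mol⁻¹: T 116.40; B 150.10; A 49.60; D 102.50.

4020 g

Step 1:
n(T) = 761.0 / 116.40 = 6.538 mol
n(B) = 3006 / 150.10 = 20.03 mol
n/ν for T = 6.538/1 = 6.538
n/ν for B = 20.03/2 = 10.02
Smallest n/ν is T → limiting reagent.
n(Z) produced = (2/1) × 6.538 = 13.08 mol
Step 2:
n(Z) available = 13.08 mol
n(A) = 2170 / 49.60 = 43.75 mol
n/ν for Z = 13.08/1 = 13.08
n/ν for A = 43.75/2 = 21.88
Smallest n/ν is Z → limiting reagent.
n(D) = (3/1) × 13.08 = 39.24 mol
mass = 39.24 × 102.50 = 4022 g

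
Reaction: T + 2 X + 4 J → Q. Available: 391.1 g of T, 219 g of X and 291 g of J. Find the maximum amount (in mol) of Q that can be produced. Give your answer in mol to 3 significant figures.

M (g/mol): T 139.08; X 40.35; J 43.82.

n(T) = 391.1 / 139.08 = 2.812 mol
n(X) = 219.0 / 40.35 = 5.428 mol
n(J) = 291.0 / 43.82 = 6.641 mol
n/ν for T = 2.812/1 = 2.812
n/ν for X = 5.428/2 = 2.714
n/ν for J = 6.641/4 = 1.660
Smallest n/ν is J → limiting reagent.
n(Q) = (1/4) × 6.641 = 1.660 mol

1.66 mol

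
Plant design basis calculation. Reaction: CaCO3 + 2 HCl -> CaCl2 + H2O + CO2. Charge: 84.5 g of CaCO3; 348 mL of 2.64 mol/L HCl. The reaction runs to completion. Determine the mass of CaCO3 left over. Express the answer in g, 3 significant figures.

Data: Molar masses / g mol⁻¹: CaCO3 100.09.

n(CaCO3) = 84.50 / 100.09 = 0.8442 mol
n(HCl) = 2.64 × 348.0/1000 = 0.9187 mol
n/ν → CaCO3: 0.8442, HCl: 0.4594; HCl is limiting.
CaCO3 consumed = (1/2) × 0.9187 = 0.4594 mol
CaCO3 remaining = 0.8442 − 0.4594 = 0.3848 mol
mass = 0.3848 × 100.09 = 38.51 g

38.5 g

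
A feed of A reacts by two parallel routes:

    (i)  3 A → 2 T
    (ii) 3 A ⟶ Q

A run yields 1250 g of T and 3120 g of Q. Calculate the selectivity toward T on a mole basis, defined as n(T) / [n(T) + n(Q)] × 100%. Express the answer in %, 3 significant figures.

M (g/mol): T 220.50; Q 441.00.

n(T) = 1250 / 220.50 = 5.669 mol
n(Q) = 3120 / 441.00 = 7.075 mol
selectivity = 5.669/(5.669+7.075) × 100 = 44.48 %

44.5 %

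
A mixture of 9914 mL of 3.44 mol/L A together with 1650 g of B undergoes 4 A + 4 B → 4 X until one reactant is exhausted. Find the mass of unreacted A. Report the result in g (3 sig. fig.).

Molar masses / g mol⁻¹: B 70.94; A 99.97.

1080 g

n(A) = 3.44 × 9914/1000 = 34.10 mol
n(B) = 1650 / 70.94 = 23.26 mol
n/ν → A: 8.525, B: 5.815; B is limiting.
A consumed = (4/4) × 23.26 = 23.26 mol
A remaining = 34.10 − 23.26 = 10.84 mol
mass = 10.84 × 99.97 = 1084 g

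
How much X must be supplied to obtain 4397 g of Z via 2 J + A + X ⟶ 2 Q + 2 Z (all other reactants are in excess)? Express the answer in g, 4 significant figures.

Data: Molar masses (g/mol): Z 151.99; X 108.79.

1574 g

n(Z) = 4397 / 151.99 = 28.93 mol
n(X) = (1/2) × 28.93 = 14.47 mol
mass = 14.47 × 108.79 = 1574 g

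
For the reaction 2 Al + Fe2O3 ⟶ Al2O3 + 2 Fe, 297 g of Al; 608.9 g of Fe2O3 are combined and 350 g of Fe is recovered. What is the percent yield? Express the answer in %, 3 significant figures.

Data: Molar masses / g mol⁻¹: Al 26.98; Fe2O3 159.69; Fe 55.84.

n(Al) = 297.0 / 26.98 = 11.01 mol
n(Fe2O3) = 608.9 / 159.69 = 3.813 mol
n/ν → Al: 5.505, Fe2O3: 3.813; Fe2O3 is limiting.
theoretical n(Fe) = (2/1) × 3.813 = 7.626 mol → 425.8 g
% yield = 350 / 425.8 × 100 = 82.20 %

82.2 %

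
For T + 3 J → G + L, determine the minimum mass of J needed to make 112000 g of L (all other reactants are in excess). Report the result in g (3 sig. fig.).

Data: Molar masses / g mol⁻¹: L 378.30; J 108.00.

n(L) = 112000 / 378.30 = 296.1 mol
n(J) = (3/1) × 296.1 = 888.3 mol
mass = 888.3 × 108.00 = 95940 g

95900 g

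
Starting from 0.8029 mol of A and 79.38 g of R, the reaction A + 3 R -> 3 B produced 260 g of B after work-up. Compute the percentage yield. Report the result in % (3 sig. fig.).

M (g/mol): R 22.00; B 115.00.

n(A) = 0.8029 mol
n(R) = 79.38 / 22.00 = 3.608 mol
n/ν → A: 0.8029, R: 1.203; A is limiting.
theoretical n(B) = (3/1) × 0.8029 = 2.409 mol → 277.0 g
% yield = 260 / 277.0 × 100 = 93.86 %

93.9 %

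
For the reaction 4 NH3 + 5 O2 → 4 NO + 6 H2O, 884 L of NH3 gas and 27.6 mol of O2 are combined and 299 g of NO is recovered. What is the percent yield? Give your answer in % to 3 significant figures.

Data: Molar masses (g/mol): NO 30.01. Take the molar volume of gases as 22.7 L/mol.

45.1 %

n(NH3) = 884.0 / 22.7 = 38.94 mol
n(O2) = 27.60 mol
n/ν for NH3 = 38.94/4 = 9.735
n/ν for O2 = 27.60/5 = 5.520
Smallest n/ν is O2 → limiting reagent.
theoretical n(NO) = (4/5) × 27.60 = 22.08 mol → 662.6 g
% yield = 299 / 662.6 × 100 = 45.13 %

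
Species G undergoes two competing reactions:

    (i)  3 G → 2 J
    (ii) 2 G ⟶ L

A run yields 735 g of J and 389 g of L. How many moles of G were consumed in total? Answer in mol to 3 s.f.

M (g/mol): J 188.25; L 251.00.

n(J) = 735 / 188.25 = 3.904 mol
n(L) = 389 / 251.00 = 1.550 mol
n(G) via (i) = (3/2)×3.904 = 5.856 mol
n(G) via (ii) = (2/1)×1.550 = 3.100 mol
total n(G) = 5.856 + 3.100 = 8.956 mol

8.96 mol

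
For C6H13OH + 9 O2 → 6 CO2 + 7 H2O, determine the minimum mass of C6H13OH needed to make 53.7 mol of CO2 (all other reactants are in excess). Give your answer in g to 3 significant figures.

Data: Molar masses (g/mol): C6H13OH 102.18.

915 g

n(CO2) = 53.70 mol
n(C6H13OH) = (1/6) × 53.70 = 8.950 mol
mass = 8.950 × 102.18 = 914.5 g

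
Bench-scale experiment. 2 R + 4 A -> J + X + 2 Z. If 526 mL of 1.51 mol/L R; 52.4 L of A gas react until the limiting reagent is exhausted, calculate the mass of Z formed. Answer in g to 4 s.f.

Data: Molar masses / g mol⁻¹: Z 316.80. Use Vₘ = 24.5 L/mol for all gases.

n(R) = 1.51 × 526.0/1000 = 0.7943 mol
n(A) = 52.40 / 24.5 = 2.139 mol
n/ν → R: 0.3972, A: 0.5348; R is limiting.
n(Z) = (2/2) × 0.7943 = 0.7943 mol
mass = 0.7943 × 316.80 = 251.6 g

251.6 g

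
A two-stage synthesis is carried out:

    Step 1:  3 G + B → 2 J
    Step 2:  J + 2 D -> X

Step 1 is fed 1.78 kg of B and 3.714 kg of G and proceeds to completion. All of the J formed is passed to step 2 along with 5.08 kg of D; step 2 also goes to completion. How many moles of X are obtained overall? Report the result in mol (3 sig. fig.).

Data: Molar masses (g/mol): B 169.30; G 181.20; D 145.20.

13.7 mol

Step 1:
n(B) = 1.780×1000 / 169.30 = 10.51 mol
n(G) = 3.714×1000 / 181.20 = 20.50 mol
n/ν → B: 10.51, G: 6.833; G is limiting.
n(J) produced = (2/3) × 20.50 = 13.67 mol
Step 2:
n(J) available = 13.67 mol
n(D) = 5.080×1000 / 145.20 = 34.99 mol
n/ν → J: 13.67, D: 17.50; J is limiting.
n(X) = (1/1) × 13.67 = 13.67 mol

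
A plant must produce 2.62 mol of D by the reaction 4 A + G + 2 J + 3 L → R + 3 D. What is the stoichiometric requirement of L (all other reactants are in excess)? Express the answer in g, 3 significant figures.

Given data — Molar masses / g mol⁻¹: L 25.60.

n(D) = 2.620 mol
n(L) = (3/3) × 2.620 = 2.620 mol
mass = 2.620 × 25.60 = 67.07 g

67.1 g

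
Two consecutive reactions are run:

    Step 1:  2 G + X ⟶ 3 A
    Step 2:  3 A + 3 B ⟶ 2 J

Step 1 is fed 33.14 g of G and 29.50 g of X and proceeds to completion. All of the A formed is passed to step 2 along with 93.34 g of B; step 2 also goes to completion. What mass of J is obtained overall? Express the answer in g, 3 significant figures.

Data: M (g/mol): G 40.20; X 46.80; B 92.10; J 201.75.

136 g

Step 1:
n(G) = 33.14 / 40.20 = 0.8244 mol
n(X) = 29.50 / 46.80 = 0.6303 mol
n/ν for G = 0.8244/2 = 0.4122
n/ν for X = 0.6303/1 = 0.6303
Smallest n/ν is G → limiting reagent.
n(A) produced = (3/2) × 0.8244 = 1.237 mol
Step 2:
n(A) available = 1.237 mol
n(B) = 93.34 / 92.10 = 1.013 mol
n/ν for A = 1.237/3 = 0.4123
n/ν for B = 1.013/3 = 0.3377
Smallest n/ν is B → limiting reagent.
n(J) = (2/3) × 1.013 = 0.6753 mol
mass = 0.6753 × 201.75 = 136.2 g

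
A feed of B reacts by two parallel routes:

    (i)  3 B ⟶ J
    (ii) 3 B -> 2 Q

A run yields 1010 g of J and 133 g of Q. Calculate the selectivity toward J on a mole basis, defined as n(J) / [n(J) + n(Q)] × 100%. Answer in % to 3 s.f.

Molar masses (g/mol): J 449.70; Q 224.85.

n(J) = 1010 / 449.70 = 2.246 mol
n(Q) = 133 / 224.85 = 0.5915 mol
selectivity = 2.246/(2.246+0.5915) × 100 = 79.15 %

79.2 %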